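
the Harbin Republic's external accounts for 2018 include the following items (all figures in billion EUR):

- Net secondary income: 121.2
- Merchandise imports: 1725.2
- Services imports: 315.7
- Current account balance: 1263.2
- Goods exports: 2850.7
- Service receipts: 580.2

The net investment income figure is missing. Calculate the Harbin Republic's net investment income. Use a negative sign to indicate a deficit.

-248.0

Current account = goods balance + services balance + net primary income + net secondary income
Sum of the known components = 1511.2
Net investment income = CA - (known components) = 1263.2 - 1511.2 = -248.0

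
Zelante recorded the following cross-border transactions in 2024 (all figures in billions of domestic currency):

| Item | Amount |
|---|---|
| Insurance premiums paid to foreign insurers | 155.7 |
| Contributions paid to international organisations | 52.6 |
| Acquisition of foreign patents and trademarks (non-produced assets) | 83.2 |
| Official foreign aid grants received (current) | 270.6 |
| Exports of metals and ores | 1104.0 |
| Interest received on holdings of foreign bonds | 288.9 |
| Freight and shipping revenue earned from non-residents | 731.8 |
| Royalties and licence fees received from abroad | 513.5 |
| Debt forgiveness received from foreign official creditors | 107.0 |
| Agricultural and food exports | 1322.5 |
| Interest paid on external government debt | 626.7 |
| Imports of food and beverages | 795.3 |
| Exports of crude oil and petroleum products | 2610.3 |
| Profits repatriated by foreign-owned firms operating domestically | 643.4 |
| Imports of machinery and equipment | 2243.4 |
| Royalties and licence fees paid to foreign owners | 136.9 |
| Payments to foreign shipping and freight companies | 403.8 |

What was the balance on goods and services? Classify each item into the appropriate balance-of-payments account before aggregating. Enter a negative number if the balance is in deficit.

2547.0

Goods: -2243.4 - 795.3 + 1322.5 + 1104.0 + 2610.3 = 1998.1
Services: 513.5 + 731.8 - 136.9 - 155.7 - 403.8 = 548.9
Trade balance = 1998.1 + 548.9 = 2547.0
(Excluded from the trade balance — secondary income: contributions paid to international organisations 52.6, official foreign aid grants received (current) 270.6; capital account: acquisition of foreign patents and trademarks (non-produced assets) 83.2, debt forgiveness received from foreign official creditors 107.0; primary income: interest received on holdings of foreign bonds 288.9, interest paid on external government debt 626.7, profits repatriated by foreign-owned firms operating domestically 643.4.)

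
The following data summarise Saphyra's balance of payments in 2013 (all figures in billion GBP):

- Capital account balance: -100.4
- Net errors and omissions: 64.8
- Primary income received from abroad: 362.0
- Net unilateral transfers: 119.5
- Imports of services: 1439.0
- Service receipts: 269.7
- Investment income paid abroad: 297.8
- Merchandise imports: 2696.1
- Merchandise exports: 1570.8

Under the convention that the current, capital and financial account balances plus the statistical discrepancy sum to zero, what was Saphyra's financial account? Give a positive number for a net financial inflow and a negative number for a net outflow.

Goods balance = 1570.8 - 2696.1 = -1125.3
Services balance = 269.7 - 1439.0 = -1169.3
Trade balance (goods + services) = -1125.3 + (-1169.3) = -2294.6
Net primary income = 362.0 - 297.8 = 64.2
Net secondary income = 119.5
Current account = -2294.6 + 64.2 + 119.5 = -2110.9
Financial account = -(-2110.9 + (-100.4) + 64.8) = 2146.5

2146.5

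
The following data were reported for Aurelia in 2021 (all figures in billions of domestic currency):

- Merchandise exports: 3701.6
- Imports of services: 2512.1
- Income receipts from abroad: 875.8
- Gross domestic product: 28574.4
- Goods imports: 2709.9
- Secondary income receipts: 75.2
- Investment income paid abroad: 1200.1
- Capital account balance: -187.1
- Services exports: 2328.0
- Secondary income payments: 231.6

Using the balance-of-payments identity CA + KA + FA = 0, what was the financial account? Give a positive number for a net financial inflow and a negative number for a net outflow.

Goods balance = 3701.6 - 2709.9 = 991.7
Services balance = 2328.0 - 2512.1 = -184.1
Trade balance (goods + services) = 991.7 + (-184.1) = 807.6
Net primary income = 875.8 - 1200.1 = -324.3
Net secondary income = 75.2 - 231.6 = -156.4
Current account = 807.6 + (-324.3) + (-156.4) = 326.9
Financial account = -(326.9 + (-187.1)) = -139.8

-139.8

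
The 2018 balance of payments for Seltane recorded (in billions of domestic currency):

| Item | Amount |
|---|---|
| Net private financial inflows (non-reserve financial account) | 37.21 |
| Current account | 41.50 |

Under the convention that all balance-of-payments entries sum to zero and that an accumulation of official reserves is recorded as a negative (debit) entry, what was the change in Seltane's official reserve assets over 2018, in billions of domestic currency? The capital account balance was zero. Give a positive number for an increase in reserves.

Official reserve transactions balance = -(41.50 + 37.21) = -78.71
An accumulation of reserves is recorded as a debit (negative entry), so the change in the stock of reserves is the negative of that balance.
Change in official reserves = -(-78.71) = 78.71

78.71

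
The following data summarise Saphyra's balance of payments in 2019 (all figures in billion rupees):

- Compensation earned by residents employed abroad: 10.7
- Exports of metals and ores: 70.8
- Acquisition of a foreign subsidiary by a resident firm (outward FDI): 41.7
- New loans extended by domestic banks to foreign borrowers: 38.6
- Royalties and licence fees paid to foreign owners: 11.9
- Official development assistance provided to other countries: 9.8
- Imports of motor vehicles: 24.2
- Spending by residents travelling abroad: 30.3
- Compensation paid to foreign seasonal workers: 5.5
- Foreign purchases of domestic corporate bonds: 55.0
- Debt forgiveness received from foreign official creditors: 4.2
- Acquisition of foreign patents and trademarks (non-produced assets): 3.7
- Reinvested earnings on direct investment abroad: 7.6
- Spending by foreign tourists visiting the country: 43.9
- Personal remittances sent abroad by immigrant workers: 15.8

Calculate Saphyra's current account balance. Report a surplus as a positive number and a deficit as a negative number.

35.5

Goods: 70.8 - 24.2 = 46.6
Services: 43.9 - 30.3 - 11.9 = 1.7
Primary income: 10.7 + 7.6 - 5.5 = 12.8
Secondary income: -15.8 - 9.8 = -25.6
Current account = 46.6 + 1.7 + 12.8 + (-25.6) = 35.5
(Excluded from the current account — financial account: acquisition of a foreign subsidiary by a resident firm (outward FDI) 41.7, new loans extended by domestic banks to foreign borrowers 38.6, foreign purchases of domestic corporate bonds 55.0; capital account: debt forgiveness received from foreign official creditors 4.2, acquisition of foreign patents and trademarks (non-produced assets) 3.7.)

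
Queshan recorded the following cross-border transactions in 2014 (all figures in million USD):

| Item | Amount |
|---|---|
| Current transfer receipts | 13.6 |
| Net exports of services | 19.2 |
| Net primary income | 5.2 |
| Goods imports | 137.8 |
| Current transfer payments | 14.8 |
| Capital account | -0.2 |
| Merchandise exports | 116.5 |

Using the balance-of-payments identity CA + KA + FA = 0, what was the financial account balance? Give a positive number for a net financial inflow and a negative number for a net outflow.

Goods balance = 116.5 - 137.8 = -21.3
Services balance = 19.2
Trade balance (goods + services) = -21.3 + 19.2 = -2.1
Net primary income = 5.2
Net secondary income = 13.6 - 14.8 = -1.2
Current account = -2.1 + 5.2 + (-1.2) = 1.9
Financial account = -(1.9 + (-0.2)) = -1.7

-1.7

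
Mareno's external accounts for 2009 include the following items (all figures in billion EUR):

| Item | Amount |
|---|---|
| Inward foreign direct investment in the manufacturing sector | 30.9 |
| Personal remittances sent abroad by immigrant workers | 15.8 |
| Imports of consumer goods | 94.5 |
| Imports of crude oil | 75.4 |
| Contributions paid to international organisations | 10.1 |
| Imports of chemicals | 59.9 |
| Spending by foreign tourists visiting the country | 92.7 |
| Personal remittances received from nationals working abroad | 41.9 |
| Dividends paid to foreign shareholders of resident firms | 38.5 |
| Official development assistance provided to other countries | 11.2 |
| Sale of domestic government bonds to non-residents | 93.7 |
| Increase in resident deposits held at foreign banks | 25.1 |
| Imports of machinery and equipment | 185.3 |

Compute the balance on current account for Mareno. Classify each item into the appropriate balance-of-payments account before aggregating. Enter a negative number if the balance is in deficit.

Goods: -94.5 - 185.3 - 75.4 - 59.9 = -415.1
Services: 92.7
Primary income: -38.5
Secondary income: -15.8 - 10.1 - 11.2 + 41.9 = 4.8
Current account = (-415.1) + 92.7 + (-38.5) + 4.8 = -356.1
(Excluded from the current account — financial account: inward foreign direct investment in the manufacturing sector 30.9, sale of domestic government bonds to non-residents 93.7, increase in resident deposits held at foreign banks 25.1.)

-356.1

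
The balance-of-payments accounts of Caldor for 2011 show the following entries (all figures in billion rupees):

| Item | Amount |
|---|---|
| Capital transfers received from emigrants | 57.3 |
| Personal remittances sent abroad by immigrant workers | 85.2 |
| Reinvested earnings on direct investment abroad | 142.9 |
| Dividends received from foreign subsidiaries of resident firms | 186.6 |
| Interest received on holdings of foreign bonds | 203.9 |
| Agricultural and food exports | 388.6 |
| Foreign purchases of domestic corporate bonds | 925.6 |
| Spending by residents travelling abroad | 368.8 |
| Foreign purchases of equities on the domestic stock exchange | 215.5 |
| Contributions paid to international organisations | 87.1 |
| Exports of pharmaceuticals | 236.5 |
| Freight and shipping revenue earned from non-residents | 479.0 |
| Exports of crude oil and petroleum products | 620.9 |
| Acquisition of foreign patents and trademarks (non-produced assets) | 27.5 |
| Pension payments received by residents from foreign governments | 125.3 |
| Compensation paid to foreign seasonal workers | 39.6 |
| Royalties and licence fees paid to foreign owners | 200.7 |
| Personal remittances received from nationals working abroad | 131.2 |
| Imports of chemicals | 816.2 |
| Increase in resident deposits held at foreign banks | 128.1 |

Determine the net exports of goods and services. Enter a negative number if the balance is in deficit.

Goods: 620.9 - 816.2 + 236.5 + 388.6 = 429.8
Services: -200.7 - 368.8 + 479.0 = -90.5
Trade balance = 429.8 + (-90.5) = 339.3
(Excluded from the trade balance — capital account: capital transfers received from emigrants 57.3, acquisition of foreign patents and trademarks (non-produced assets) 27.5; secondary income: personal remittances sent abroad by immigrant workers 85.2, contributions paid to international organisations 87.1, pension payments received by residents from foreign governments 125.3, personal remittances received from nationals working abroad 131.2; primary income: reinvested earnings on direct investment abroad 142.9, dividends received from foreign subsidiaries of resident firms 186.6, interest received on holdings of foreign bonds 203.9, compensation paid to foreign seasonal workers 39.6; financial account: foreign purchases of domestic corporate bonds 925.6, foreign purchases of equities on the domestic stock exchange 215.5, increase in resident deposits held at foreign banks 128.1.)

339.3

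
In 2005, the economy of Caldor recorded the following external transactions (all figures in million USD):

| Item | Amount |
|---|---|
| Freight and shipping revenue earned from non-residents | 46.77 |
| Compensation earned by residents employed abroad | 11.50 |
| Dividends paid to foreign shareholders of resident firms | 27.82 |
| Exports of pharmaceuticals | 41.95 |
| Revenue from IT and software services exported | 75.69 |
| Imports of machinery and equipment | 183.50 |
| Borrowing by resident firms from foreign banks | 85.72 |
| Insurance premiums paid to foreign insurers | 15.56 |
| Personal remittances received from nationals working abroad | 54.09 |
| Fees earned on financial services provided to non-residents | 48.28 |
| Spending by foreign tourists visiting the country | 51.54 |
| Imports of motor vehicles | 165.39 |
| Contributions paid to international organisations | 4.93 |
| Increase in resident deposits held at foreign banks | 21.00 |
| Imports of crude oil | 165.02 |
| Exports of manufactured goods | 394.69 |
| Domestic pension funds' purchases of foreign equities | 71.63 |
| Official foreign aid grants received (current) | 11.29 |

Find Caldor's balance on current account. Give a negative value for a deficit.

Goods: -165.02 - 183.50 + 394.69 - 165.39 + 41.95 = -77.27
Services: 51.54 + 46.77 + 48.28 + 75.69 - 15.56 = 206.72
Primary income: -27.82 + 11.50 = -16.32
Secondary income: 11.29 + 54.09 - 4.93 = 60.45
Current account = (-77.27) + 206.72 + (-16.32) + 60.45 = 173.58
(Excluded from the current account — financial account: borrowing by resident firms from foreign banks 85.72, increase in resident deposits held at foreign banks 21.00, domestic pension funds' purchases of foreign equities 71.63.)

173.58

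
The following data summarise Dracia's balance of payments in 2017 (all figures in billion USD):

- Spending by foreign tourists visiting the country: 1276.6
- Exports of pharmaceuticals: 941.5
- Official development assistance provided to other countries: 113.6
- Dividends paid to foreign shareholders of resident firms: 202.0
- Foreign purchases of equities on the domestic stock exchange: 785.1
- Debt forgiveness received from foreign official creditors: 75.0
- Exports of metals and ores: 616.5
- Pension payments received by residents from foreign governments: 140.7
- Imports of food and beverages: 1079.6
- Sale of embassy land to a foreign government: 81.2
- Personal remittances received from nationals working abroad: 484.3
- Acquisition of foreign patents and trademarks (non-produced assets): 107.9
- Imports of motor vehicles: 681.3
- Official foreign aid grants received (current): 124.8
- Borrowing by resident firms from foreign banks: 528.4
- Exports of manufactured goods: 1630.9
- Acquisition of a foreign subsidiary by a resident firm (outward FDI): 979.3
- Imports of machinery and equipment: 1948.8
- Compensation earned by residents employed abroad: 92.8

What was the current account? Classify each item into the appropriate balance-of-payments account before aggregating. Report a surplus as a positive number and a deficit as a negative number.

Goods: -1948.8 - 681.3 + 616.5 + 941.5 - 1079.6 + 1630.9 = -520.8
Services: 1276.6
Primary income: -202.0 + 92.8 = -109.2
Secondary income: 484.3 - 113.6 + 124.8 + 140.7 = 636.2
Current account = (-520.8) + 1276.6 + (-109.2) + 636.2 = 1282.8
(Excluded from the current account — financial account: foreign purchases of equities on the domestic stock exchange 785.1, borrowing by resident firms from foreign banks 528.4, acquisition of a foreign subsidiary by a resident firm (outward FDI) 979.3; capital account: debt forgiveness received from foreign official creditors 75.0, sale of embassy land to a foreign government 81.2, acquisition of foreign patents and trademarks (non-produced assets) 107.9.)

1282.8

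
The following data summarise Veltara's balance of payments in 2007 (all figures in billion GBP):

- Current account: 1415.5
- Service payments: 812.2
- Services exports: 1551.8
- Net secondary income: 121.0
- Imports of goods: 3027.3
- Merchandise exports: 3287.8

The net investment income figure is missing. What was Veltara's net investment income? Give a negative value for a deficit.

Current account = goods balance + services balance + net primary income + net secondary income
Sum of the known components = 1121.1
Net investment income = CA - (known components) = 1415.5 - 1121.1 = 294.4

294.4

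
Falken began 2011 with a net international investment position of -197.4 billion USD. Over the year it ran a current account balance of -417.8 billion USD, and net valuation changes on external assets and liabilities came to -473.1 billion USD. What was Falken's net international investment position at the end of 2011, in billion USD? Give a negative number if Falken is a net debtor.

-1088.3

Change in NIIP = current account + net valuation change = -417.8 + (-473.1) = -890.9
End-of-year NIIP = -197.4 + (-890.9) = -1088.3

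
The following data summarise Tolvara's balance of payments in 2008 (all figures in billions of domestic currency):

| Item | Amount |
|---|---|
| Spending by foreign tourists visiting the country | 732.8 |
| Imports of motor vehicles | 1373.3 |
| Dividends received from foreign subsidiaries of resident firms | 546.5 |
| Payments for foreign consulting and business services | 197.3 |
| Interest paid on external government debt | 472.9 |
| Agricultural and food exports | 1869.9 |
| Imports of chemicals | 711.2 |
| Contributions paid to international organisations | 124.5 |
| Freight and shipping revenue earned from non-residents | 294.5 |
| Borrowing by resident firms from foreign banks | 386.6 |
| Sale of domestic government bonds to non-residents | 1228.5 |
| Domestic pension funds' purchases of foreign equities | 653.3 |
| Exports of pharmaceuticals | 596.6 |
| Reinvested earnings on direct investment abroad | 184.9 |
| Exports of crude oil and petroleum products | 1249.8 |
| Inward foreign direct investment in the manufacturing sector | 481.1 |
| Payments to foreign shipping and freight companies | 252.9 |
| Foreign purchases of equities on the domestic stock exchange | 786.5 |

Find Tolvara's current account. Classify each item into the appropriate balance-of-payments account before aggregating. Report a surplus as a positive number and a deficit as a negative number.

Goods: -711.2 + 1249.8 + 596.6 - 1373.3 + 1869.9 = 1631.8
Services: 294.5 - 197.3 - 252.9 + 732.8 = 577.1
Primary income: 546.5 + 184.9 - 472.9 = 258.5
Secondary income: -124.5
Current account = 1631.8 + 577.1 + 258.5 + (-124.5) = 2342.9
(Excluded from the current account — financial account: borrowing by resident firms from foreign banks 386.6, sale of domestic government bonds to non-residents 1228.5, domestic pension funds' purchases of foreign equities 653.3, inward foreign direct investment in the manufacturing sector 481.1, foreign purchases of equities on the domestic stock exchange 786.5.)

2342.9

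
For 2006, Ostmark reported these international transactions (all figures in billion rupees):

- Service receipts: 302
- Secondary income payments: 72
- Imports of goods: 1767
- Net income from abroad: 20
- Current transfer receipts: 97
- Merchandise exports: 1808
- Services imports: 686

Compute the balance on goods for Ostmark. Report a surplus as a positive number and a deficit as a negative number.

41

Goods balance = 1808 - 1767 = 41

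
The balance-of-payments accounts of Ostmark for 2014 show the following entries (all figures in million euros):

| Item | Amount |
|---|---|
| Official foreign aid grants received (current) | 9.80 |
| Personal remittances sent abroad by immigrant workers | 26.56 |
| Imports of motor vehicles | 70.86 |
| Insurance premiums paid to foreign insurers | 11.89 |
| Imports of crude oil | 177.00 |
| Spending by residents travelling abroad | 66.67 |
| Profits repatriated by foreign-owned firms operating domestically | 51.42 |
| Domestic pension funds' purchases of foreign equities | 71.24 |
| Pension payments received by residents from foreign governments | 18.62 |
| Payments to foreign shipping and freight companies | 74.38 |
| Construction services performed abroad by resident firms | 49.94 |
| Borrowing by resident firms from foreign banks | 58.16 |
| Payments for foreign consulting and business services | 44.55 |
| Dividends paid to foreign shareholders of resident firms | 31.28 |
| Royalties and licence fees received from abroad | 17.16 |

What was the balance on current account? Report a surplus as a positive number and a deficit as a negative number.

Goods: -177.00 - 70.86 = -247.86
Services: 49.94 - 44.55 + 17.16 - 74.38 - 11.89 - 66.67 = -130.39
Primary income: -51.42 - 31.28 = -82.70
Secondary income: -26.56 + 9.80 + 18.62 = 1.86
Current account = (-247.86) + (-130.39) + (-82.70) + 1.86 = -459.09
(Excluded from the current account — financial account: domestic pension funds' purchases of foreign equities 71.24, borrowing by resident firms from foreign banks 58.16.)

-459.09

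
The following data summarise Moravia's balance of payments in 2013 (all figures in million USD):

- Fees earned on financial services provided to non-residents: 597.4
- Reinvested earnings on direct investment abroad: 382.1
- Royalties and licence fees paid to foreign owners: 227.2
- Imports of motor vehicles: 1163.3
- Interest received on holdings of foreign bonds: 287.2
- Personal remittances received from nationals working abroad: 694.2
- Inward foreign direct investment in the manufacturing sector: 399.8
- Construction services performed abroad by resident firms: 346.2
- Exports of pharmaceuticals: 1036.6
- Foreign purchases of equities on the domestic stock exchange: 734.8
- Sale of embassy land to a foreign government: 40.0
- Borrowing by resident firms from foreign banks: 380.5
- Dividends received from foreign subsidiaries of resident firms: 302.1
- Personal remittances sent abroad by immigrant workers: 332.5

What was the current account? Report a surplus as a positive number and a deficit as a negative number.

Goods: -1163.3 + 1036.6 = -126.7
Services: -227.2 + 597.4 + 346.2 = 716.4
Primary income: 287.2 + 302.1 + 382.1 = 971.4
Secondary income: -332.5 + 694.2 = 361.7
Current account = (-126.7) + 716.4 + 971.4 + 361.7 = 1922.8
(Excluded from the current account — financial account: inward foreign direct investment in the manufacturing sector 399.8, foreign purchases of equities on the domestic stock exchange 734.8, borrowing by resident firms from foreign banks 380.5; capital account: sale of embassy land to a foreign government 40.0.)

1922.8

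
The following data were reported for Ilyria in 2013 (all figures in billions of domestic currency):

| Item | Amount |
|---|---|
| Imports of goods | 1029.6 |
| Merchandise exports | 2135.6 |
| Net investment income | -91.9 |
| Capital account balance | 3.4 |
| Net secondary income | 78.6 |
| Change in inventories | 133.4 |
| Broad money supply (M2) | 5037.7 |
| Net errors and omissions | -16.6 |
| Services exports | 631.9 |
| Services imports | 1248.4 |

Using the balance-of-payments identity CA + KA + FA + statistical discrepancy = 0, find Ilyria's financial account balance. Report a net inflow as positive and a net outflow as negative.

Goods balance = 2135.6 - 1029.6 = 1106.0
Services balance = 631.9 - 1248.4 = -616.5
Trade balance (goods + services) = 1106.0 + (-616.5) = 489.5
Net primary income = -91.9
Net secondary income = 78.6
Current account = 489.5 + (-91.9) + 78.6 = 476.2
Financial account = -(476.2 + 3.4 + (-16.6)) = -463.0

-463.0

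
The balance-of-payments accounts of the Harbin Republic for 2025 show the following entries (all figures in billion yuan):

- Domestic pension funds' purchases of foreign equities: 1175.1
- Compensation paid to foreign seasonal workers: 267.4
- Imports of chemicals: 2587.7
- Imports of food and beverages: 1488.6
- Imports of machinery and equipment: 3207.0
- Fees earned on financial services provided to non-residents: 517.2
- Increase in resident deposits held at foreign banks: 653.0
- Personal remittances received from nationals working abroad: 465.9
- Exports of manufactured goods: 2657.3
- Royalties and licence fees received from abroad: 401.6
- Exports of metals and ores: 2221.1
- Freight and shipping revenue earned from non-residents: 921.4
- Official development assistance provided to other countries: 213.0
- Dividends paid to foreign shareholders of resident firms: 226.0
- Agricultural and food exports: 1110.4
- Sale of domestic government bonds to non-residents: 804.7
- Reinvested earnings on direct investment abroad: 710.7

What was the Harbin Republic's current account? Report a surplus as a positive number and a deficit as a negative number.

Goods: 2221.1 - 3207.0 - 1488.6 + 1110.4 + 2657.3 - 2587.7 = -1294.5
Services: 921.4 + 517.2 + 401.6 = 1840.2
Primary income: -226.0 + 710.7 - 267.4 = 217.3
Secondary income: -213.0 + 465.9 = 252.9
Current account = (-1294.5) + 1840.2 + 217.3 + 252.9 = 1015.9
(Excluded from the current account — financial account: domestic pension funds' purchases of foreign equities 1175.1, increase in resident deposits held at foreign banks 653.0, sale of domestic government bonds to non-residents 804.7.)

1015.9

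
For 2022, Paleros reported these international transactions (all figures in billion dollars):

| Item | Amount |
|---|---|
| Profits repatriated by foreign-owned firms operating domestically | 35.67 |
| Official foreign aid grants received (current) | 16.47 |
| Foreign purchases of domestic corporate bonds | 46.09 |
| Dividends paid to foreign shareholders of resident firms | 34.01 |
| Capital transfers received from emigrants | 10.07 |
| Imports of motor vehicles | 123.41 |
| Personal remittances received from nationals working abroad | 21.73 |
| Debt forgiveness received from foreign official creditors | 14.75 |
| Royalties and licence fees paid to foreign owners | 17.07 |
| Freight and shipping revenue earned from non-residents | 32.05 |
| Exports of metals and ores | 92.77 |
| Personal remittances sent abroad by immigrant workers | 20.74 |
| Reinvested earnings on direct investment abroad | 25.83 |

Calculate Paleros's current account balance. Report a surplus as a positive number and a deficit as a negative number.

Goods: -123.41 + 92.77 = -30.64
Services: -17.07 + 32.05 = 14.98
Primary income: 25.83 - 34.01 - 35.67 = -43.85
Secondary income: 21.73 - 20.74 + 16.47 = 17.46
Current account = (-30.64) + 14.98 + (-43.85) + 17.46 = -42.05
(Excluded from the current account — financial account: foreign purchases of domestic corporate bonds 46.09; capital account: capital transfers received from emigrants 10.07, debt forgiveness received from foreign official creditors 14.75.)

-42.05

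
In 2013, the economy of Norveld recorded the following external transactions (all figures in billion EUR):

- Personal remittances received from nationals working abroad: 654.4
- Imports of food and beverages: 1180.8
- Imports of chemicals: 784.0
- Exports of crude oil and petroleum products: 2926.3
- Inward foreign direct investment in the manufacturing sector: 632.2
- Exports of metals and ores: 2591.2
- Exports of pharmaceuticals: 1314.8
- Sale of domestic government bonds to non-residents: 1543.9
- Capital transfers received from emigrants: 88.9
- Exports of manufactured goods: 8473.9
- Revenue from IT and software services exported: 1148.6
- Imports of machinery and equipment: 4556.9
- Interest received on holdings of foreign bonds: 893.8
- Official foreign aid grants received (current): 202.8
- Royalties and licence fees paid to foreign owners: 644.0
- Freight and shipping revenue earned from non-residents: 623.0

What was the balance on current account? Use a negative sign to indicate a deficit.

Goods: -1180.8 + 2591.2 - 784.0 + 1314.8 + 2926.3 + 8473.9 - 4556.9 = 8784.5
Services: 1148.6 - 644.0 + 623.0 = 1127.6
Primary income: 893.8
Secondary income: 654.4 + 202.8 = 857.2
Current account = 8784.5 + 1127.6 + 893.8 + 857.2 = 11663.1
(Excluded from the current account — financial account: inward foreign direct investment in the manufacturing sector 632.2, sale of domestic government bonds to non-residents 1543.9; capital account: capital transfers received from emigrants 88.9.)

11663.1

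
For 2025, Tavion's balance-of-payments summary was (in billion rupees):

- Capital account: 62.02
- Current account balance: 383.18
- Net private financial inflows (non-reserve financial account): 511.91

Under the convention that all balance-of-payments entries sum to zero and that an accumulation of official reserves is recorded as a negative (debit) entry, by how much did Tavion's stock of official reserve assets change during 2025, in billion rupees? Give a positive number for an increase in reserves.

Official reserve transactions balance = -(383.18 + 62.02 + 511.91) = -957.11
An accumulation of reserves is recorded as a debit (negative entry), so the change in the stock of reserves is the negative of that balance.
Change in official reserves = -(-957.11) = 957.11

957.11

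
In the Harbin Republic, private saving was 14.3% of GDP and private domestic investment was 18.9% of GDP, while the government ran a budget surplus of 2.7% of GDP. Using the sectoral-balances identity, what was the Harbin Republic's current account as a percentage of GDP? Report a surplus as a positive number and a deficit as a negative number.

-1.9

By the sectoral-balances identity, CA = (S_private - I) + (T - G).
Private balance = 14.3 - 18.9 = -4.6
Government balance (T - G) = 2.7
CA = -4.6 + 2.7 = -1.9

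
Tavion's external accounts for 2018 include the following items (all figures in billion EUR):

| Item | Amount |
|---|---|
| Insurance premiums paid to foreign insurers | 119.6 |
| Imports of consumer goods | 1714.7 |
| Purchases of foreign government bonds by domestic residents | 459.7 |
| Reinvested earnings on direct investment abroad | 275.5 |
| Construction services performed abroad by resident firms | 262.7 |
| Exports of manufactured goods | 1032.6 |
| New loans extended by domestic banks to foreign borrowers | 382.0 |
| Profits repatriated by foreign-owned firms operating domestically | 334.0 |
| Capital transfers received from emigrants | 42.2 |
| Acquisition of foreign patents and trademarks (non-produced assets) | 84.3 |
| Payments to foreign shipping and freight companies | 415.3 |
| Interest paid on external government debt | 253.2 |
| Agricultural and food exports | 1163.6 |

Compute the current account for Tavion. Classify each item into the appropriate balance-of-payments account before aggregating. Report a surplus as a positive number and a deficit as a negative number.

Goods: 1163.6 + 1032.6 - 1714.7 = 481.5
Services: -119.6 + 262.7 - 415.3 = -272.2
Primary income: -334.0 - 253.2 + 275.5 = -311.7
Current account = 481.5 + (-272.2) + (-311.7) = -102.4
(Excluded from the current account — financial account: purchases of foreign government bonds by domestic residents 459.7, new loans extended by domestic banks to foreign borrowers 382.0; capital account: capital transfers received from emigrants 42.2, acquisition of foreign patents and trademarks (non-produced assets) 84.3.)

-102.4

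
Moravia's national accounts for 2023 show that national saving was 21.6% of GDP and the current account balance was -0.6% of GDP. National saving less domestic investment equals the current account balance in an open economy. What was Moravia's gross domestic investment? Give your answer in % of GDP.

22.2

I = S - CA = 21.6 - (-0.6) = 22.2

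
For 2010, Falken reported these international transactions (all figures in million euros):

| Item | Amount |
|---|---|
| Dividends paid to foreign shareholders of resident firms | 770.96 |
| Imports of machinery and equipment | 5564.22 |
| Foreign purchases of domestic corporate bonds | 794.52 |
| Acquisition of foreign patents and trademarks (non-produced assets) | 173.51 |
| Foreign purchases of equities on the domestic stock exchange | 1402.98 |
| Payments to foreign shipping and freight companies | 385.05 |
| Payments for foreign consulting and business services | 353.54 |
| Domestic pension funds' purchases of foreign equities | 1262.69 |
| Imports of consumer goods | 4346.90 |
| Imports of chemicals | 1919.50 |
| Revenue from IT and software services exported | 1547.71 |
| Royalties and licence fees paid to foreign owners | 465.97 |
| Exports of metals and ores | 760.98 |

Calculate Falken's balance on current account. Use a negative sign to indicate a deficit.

-11497.45

Goods: -1919.50 - 4346.90 - 5564.22 + 760.98 = -11069.64
Services: 1547.71 - 353.54 - 465.97 - 385.05 = 343.15
Primary income: -770.96
Current account = (-11069.64) + 343.15 + (-770.96) = -11497.45
(Excluded from the current account — financial account: foreign purchases of domestic corporate bonds 794.52, foreign purchases of equities on the domestic stock exchange 1402.98, domestic pension funds' purchases of foreign equities 1262.69; capital account: acquisition of foreign patents and trademarks (non-produced assets) 173.51.)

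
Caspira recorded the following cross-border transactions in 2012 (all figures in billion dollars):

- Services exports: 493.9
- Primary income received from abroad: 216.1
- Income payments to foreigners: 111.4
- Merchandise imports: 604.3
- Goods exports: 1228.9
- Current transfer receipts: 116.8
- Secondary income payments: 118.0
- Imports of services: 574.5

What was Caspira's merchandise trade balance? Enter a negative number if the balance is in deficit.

Goods balance = 1228.9 - 604.3 = 624.6

624.6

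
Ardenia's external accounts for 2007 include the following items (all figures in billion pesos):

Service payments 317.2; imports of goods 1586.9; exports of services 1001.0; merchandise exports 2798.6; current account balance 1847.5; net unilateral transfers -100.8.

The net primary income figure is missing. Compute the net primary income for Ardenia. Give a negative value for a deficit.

52.8

Current account = goods balance + services balance + net primary income + net secondary income
Sum of the known components = 1794.7
Net primary income = CA - (known components) = 1847.5 - 1794.7 = 52.8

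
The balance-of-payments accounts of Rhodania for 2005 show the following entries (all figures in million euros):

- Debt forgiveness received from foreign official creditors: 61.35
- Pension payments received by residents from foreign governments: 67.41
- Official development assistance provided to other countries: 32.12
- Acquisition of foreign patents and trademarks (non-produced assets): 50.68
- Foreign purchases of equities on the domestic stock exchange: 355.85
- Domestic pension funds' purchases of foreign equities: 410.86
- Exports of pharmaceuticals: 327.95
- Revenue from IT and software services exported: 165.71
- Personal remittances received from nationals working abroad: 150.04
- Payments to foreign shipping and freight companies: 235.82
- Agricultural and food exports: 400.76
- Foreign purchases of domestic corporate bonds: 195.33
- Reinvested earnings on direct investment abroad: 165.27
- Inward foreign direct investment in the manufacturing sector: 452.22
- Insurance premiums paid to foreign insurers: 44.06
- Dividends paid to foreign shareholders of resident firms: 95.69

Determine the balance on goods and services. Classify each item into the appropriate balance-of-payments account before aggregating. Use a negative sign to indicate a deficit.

614.54

Goods: 327.95 + 400.76 = 728.71
Services: -235.82 + 165.71 - 44.06 = -114.17
Trade balance = 728.71 + (-114.17) = 614.54
(Excluded from the trade balance — capital account: debt forgiveness received from foreign official creditors 61.35, acquisition of foreign patents and trademarks (non-produced assets) 50.68; secondary income: pension payments received by residents from foreign governments 67.41, official development assistance provided to other countries 32.12, personal remittances received from nationals working abroad 150.04; financial account: foreign purchases of equities on the domestic stock exchange 355.85, domestic pension funds' purchases of foreign equities 410.86, foreign purchases of domestic corporate bonds 195.33, inward foreign direct investment in the manufacturing sector 452.22; primary income: reinvested earnings on direct investment abroad 165.27, dividends paid to foreign shareholders of resident firms 95.69.)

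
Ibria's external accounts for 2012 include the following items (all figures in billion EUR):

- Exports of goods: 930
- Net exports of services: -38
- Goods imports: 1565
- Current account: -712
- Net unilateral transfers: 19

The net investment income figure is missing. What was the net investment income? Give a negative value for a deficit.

Current account = goods balance + services balance + net primary income + net secondary income
Sum of the known components = -654
Net investment income = CA - (known components) = -712 - (-654) = -58

-58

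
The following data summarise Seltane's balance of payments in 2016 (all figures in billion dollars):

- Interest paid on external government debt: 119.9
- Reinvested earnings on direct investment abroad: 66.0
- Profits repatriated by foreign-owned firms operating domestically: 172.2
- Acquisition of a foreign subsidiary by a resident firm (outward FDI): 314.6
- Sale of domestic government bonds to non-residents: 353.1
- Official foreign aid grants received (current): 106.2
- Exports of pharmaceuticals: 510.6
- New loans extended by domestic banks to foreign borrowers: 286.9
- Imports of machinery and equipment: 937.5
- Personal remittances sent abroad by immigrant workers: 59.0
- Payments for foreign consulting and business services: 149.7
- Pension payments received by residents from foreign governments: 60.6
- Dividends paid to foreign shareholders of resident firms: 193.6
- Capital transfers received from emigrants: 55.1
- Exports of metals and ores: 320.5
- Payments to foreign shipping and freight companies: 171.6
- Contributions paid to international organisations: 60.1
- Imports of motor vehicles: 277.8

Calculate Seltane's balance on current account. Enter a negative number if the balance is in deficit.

-1077.5

Goods: -277.8 + 510.6 - 937.5 + 320.5 = -384.2
Services: -149.7 - 171.6 = -321.3
Primary income: -172.2 - 119.9 + 66.0 - 193.6 = -419.7
Secondary income: -59.0 + 60.6 + 106.2 - 60.1 = 47.7
Current account = (-384.2) + (-321.3) + (-419.7) + 47.7 = -1077.5
(Excluded from the current account — financial account: acquisition of a foreign subsidiary by a resident firm (outward FDI) 314.6, sale of domestic government bonds to non-residents 353.1, new loans extended by domestic banks to foreign borrowers 286.9; capital account: capital transfers received from emigrants 55.1.)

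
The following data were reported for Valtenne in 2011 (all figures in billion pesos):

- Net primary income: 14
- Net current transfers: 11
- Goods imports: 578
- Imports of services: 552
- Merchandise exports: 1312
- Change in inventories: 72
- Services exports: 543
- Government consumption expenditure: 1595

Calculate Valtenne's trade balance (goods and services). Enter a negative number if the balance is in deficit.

725

Goods balance = 1312 - 578 = 734
Services balance = 543 - 552 = -9
Trade balance (goods + services) = 734 + (-9) = 725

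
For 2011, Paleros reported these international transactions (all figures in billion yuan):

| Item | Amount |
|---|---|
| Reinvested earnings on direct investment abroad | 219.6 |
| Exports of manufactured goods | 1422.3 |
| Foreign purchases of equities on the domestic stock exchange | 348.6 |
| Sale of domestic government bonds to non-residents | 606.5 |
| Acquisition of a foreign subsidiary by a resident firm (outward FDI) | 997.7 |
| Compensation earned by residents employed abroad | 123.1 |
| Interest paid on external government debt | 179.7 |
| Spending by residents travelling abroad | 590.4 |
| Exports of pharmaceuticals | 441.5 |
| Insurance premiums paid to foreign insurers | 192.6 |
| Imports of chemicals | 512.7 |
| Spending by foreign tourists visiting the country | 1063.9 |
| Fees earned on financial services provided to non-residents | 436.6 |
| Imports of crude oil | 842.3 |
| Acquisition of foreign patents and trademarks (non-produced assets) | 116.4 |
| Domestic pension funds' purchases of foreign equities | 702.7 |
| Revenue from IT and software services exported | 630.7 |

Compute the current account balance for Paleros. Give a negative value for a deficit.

Goods: 1422.3 - 512.7 + 441.5 - 842.3 = 508.8
Services: -590.4 + 630.7 - 192.6 + 436.6 + 1063.9 = 1348.2
Primary income: 123.1 + 219.6 - 179.7 = 163.0
Current account = 508.8 + 1348.2 + 163.0 = 2020.0
(Excluded from the current account — financial account: foreign purchases of equities on the domestic stock exchange 348.6, sale of domestic government bonds to non-residents 606.5, acquisition of a foreign subsidiary by a resident firm (outward FDI) 997.7, domestic pension funds' purchases of foreign equities 702.7; capital account: acquisition of foreign patents and trademarks (non-produced assets) 116.4.)

2020.0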